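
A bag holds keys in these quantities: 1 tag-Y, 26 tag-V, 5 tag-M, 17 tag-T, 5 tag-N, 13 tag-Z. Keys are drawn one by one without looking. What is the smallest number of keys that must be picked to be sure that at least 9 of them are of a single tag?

36

By the pigeonhole principle, put each drawn key into a box by tag. The largest draw with every box below 9 takes min(count, 8) from each tag; tags with fewer than 8 contribute all they have.
Σ min(cᵢ, 8) = 1 + 8 + 5 + 8 + 5 + 8 = 35.
Draw number 35 + 1 = 36 must push one box to 9.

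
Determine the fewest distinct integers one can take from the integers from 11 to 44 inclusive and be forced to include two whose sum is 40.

26

A set avoiding the sum 40 can contain at most one of each pair {x, 40−x}, plus the 16 elements whose complement lies outside the range or equal to its own complement.
The integers 20, …, 44 (25 of them) are such a set: any two sum to at least 20+21 = 41 > 40.
By the pigeonhole principle, any 26th integer completes one of the 9 pairs, so 26 choices force a sum of 40.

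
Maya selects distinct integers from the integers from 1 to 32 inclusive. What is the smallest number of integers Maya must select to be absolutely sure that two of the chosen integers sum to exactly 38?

20

A set avoiding the sum 38 can contain at most one of each pair {x, 38−x}, plus the 6 elements whose complement lies outside the range or equal to its own complement.
The integers 1, …, 19 (19 of them) are such a set: any two sum to at least 1+2 = 3 and at most 18+19 = 37 < 38.
Any 20th integer completes one of the 13 pairs, so 20 choices force a sum of 38.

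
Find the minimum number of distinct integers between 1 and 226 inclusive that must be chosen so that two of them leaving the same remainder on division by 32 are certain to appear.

33

By pigeonhole, the 32 residue classes mod 32 are the pigeonholes.
With 32 integers one could put 1 in each residue class and have no class reach 2.
The 33rd integer pushes some class to 2, so 32·1 + 1 = 33.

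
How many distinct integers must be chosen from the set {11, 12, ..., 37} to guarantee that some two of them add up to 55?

18

Two chosen integers sum to 55 exactly when both halves of some pair {x, 55−x} with 18 ≤ x ≤ 55−x ≤ 37 are chosen — 10 such pairs.
The remaining 7 elements (those with no distinct partner in range) can never complete a 55-sum, so the worst case takes all of them and one from each pair: 7 + 10 = 17.
The 18th integer has to be the second member of some pair, so 17 + 1 = 18.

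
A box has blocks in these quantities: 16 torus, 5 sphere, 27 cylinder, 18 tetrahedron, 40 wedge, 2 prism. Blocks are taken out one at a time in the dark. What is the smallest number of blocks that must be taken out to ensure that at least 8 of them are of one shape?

Pigeonhole: the 6 shapes are the holes; the blocks drawn are the pigeons.
To avoid 8 of any one shape, the worst case takes at most 7 of each shape, or every block of a shape that has fewer than 7.
That gives 7 + 5 + 7 + 7 + 7 + 2 = 35 blocks with no shape reaching 8.
The next block forces some shape to 8, so 35 + 1 = 36.

36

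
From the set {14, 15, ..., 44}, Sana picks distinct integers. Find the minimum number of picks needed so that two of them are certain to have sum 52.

Two chosen integers sum to 52 exactly when both halves of some pair {x, 52−x} with 14 ≤ x ≤ 52−x ≤ 38 are chosen — 12 such pairs.
The remaining 7 elements (those with no distinct partner in range) can never complete a 52-sum, so the worst case takes all of them and one from each pair: 7 + 12 = 19.
By pigeonhole, the 20th integer has to be the second member of some pair, so 19 + 1 = 20.

20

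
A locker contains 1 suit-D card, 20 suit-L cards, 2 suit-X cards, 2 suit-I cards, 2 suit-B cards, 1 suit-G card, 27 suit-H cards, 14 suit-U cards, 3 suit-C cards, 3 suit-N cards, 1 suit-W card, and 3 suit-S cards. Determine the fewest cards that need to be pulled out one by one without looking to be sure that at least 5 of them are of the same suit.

31

Put each drawn card into a box by suit. The largest draw with every box below 5 takes min(count, 4) from each suit; suits with fewer than 4 contribute all they have.
Σ min(cᵢ, 4) = 1 + 4 + 2 + 2 + 2 + 1 + 4 + 4 + 3 + 3 + 1 + 3 = 30.
Draw number 30 + 1 = 31 must push one box to 5.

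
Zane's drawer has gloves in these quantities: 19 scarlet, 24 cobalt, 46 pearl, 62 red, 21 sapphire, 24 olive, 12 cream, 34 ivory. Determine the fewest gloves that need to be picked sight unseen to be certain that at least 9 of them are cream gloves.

239

In the worst case for collecting cream gloves, every non-cream glove comes out first.
There are 19 + 24 + 46 + 62 + 21 + 24 + 34 = 230 non-cream gloves altogether.
After those, each further glove must be cream, so 230 + 9 = 239 draws guarantee 9 cream gloves.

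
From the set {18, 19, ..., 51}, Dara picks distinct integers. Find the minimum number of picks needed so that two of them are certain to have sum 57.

A set avoiding the sum 57 can contain at most one of each pair {x, 57−x}, plus the 12 elements whose complement lies outside the range.
The integers 29, …, 51 (23 of them) are such a set: any two sum to at least 29+30 = 59 > 57.
By the pigeonhole principle, any 24th integer completes one of the 11 pairs, so 24 choices force a sum of 57.

24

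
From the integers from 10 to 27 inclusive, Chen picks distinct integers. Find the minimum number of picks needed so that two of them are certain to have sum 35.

Two chosen integers sum to 35 exactly when both halves of some pair {x, 35−x} with 10 ≤ x ≤ 35−x ≤ 25 are chosen — 8 such pairs.
The remaining 2 elements (those with no distinct partner in range) can never complete a 35-sum, so the worst case takes all of them and one from each pair: 2 + 8 = 10.
By pigeonhole, the 11th integer has to be the second member of some pair, so 10 + 1 = 11.

11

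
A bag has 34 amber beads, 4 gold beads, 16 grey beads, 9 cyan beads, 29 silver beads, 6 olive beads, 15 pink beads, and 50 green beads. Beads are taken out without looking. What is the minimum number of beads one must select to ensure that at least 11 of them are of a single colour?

70

The 8 colours are the holes; the beads drawn are the pigeons.
To avoid 11 of any one colour, the worst case takes at most 10 of each colour, or every bead of a colour that has fewer than 10.
That gives 10 + 4 + 10 + 9 + 10 + 6 + 10 + 10 = 69 beads with no colour reaching 11.
The next bead forces some colour to 11, so 69 + 1 = 70.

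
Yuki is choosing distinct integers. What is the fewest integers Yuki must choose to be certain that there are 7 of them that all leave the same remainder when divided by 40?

241

By the pigeonhole principle, the 40 residue classes mod 40 are the pigeonholes.
With 240 integers one could put 6 in each residue class and have no class reach 7.
The 241st integer pushes some class to 7, so 40·6 + 1 = 241.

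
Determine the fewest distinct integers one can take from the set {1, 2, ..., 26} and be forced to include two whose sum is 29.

Group the elements by complementary pair {x, 29−x}: {3,26}, {4,25}, {5,24}, …, giving 12 two-element pairs and 2 integers whose partner 29−x falls outside [1,26].
Pigeonhole: treating each of those 14 groups as a pigeonhole, one can pick one integer per group — 14 integers — with no two summing to 29.
The 15th integer lands in an occupied pair, forcing a sum of 29.

15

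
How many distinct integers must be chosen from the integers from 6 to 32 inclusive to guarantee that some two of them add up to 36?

16

Two chosen integers sum to 36 exactly when both halves of some pair {x, 36−x} with 6 ≤ x ≤ 36−x ≤ 30 are chosen — 12 such pairs.
The remaining 3 elements (those with no distinct partner in range) can never complete a 36-sum, so the worst case takes all of them and one from each pair: 3 + 12 = 15.
The 16th integer has to be the second member of some pair, so 15 + 1 = 16.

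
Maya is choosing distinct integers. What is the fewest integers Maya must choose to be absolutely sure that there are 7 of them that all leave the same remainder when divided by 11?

67

By the pigeonhole principle, the 11 residue classes mod 11 are the pigeonholes.
With 66 integers one could put 6 in each residue class and have no class reach 7.
The 67th integer pushes some class to 7, so 11·6 + 1 = 67.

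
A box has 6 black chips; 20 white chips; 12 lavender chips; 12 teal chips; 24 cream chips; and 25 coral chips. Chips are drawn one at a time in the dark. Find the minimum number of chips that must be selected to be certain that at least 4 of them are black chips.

97

In the worst case for collecting black chips, every non-black chip comes out first.
There are 20 + 12 + 12 + 24 + 25 = 93 non-black chips altogether.
After those, each further chip must be black, so 93 + 4 = 97 draws guarantee 4 black chips.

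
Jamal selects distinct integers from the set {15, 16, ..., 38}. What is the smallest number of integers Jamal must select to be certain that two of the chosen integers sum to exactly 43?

Group the elements by complementary pair {x, 43−x}: {15,28}, {16,27}, {17,26}, …, giving 7 two-element pairs and 10 integers whose partner 43−x falls outside [15,38].
Treating each of those 17 groups as a pigeonhole, one can pick one integer per group — 17 integers — with no two summing to 43.
The 18th integer lands in an occupied pair, forcing a sum of 43.

18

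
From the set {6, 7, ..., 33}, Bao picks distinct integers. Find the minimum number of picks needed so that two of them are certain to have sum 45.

Group the elements by complementary pair {x, 45−x}: {12,33}, {13,32}, {14,31}, …, giving 11 two-element pairs and 6 integers whose partner 45−x falls outside [6,33].
By the pigeonhole principle, treating each of those 17 groups as a pigeonhole, one can pick one integer per group — 17 integers — with no two summing to 45.
The 18th integer lands in an occupied pair, forcing a sum of 45.

18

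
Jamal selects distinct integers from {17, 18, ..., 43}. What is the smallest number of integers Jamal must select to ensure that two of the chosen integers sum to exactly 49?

Group the elements by complementary pair {x, 49−x}: {17,32}, {18,31}, {19,30}, …, giving 8 two-element pairs and 11 integers whose partner 49−x falls outside [17,43].
Treating each of those 19 groups as a pigeonhole, one can pick one integer per group — 19 integers — with no two summing to 49.
The 20th integer lands in an occupied pair, forcing a sum of 49.

20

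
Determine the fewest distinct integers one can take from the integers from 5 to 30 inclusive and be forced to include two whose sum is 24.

A set avoiding the sum 24 can contain at most one of each pair {x, 24−x}, plus the 12 elements whose complement lies outside the range or equal to its own complement.
The integers 12, …, 30 (19 of them) are such a set: any two sum to at least 12+13 = 25 > 24.
Any 20th integer completes one of the 7 pairs, so 20 choices force a sum of 24.

20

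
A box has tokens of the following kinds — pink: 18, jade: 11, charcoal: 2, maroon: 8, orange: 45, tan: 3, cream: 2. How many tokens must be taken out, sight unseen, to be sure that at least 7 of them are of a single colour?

Pigeonhole: put each drawn token into a box by colour. The largest draw with every box below 7 takes min(count, 6) from each colour; colours with fewer than 6 contribute all they have.
Σ min(cᵢ, 6) = 6 + 6 + 2 + 6 + 6 + 3 + 2 = 31.
Draw number 31 + 1 = 32 must push one box to 7.

32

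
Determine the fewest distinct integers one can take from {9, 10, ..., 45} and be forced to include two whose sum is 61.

23

Group the elements by complementary pair {x, 61−x}: {16,45}, {17,44}, {18,43}, …, giving 15 two-element pairs and 7 integers whose partner 61−x falls outside [9,45].
Pigeonhole: treating each of those 22 groups as a pigeonhole, one can pick one integer per group — 22 integers — with no two summing to 61.
The 23rd integer lands in an occupied pair, forcing a sum of 61.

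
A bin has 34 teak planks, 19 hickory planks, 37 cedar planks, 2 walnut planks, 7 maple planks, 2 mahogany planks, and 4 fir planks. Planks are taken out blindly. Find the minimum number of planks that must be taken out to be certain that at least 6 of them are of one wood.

29

An adversary could hand out at most 5 planks per wood (walnut, mahogany, fir run out sooner): 5 + 5 + 5 + 2 + 5 + 2 + 4 = 28 planks and still no wood has 6.
By the pigeonhole principle, one more plank lands in a wood already at 5, so 29 draws are enough and 28 are not.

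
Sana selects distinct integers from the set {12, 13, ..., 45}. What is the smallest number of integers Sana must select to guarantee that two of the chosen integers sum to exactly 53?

Group the elements by complementary pair {x, 53−x}: {12,41}, {13,40}, {14,39}, …, giving 15 two-element pairs and 4 integers whose partner 53−x falls outside [12,45].
Treating each of those 19 groups as a pigeonhole, one can pick one integer per group — 19 integers — with no two summing to 53.
The 20th integer lands in an occupied pair, forcing a sum of 53.

20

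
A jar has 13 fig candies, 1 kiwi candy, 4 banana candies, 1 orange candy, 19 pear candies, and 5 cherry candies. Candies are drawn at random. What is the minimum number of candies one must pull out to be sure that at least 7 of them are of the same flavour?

24

An adversary could hand out at most 6 candies per flavour (4 flavours run out sooner): 6 + 1 + 4 + 1 + 6 + 5 = 23 candies and still no flavour has 7.
By pigeonhole, one more candy lands in a flavour already at 6, so 24 draws are enough and 23 are not.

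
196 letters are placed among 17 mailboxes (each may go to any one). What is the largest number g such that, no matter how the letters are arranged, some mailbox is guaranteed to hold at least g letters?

The 17 mailboxes are the holes and the 196 letters are the pigeons.
If every mailbox held at most 11 letters, the total would be at most 17 × 11 = 187, which is less than 196.
So some mailbox holds at least ⌈196/17⌉ = 12 letters.

12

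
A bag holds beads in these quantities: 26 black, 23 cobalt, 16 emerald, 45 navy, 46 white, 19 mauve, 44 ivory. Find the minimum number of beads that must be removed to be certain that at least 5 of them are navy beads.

In the worst case for collecting navy beads, every non-navy bead comes out first.
There are 26 + 23 + 16 + 46 + 19 + 44 = 174 non-navy beads altogether.
After those, each further bead must be navy, so 174 + 5 = 179 draws guarantee 5 navy beads.

179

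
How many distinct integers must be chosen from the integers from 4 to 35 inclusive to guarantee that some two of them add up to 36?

19

A set avoiding the sum 36 can contain at most one of each pair {x, 36−x}, plus the 4 elements whose complement lies outside the range or equal to its own complement.
The integers 18, …, 35 (18 of them) are such a set: any two sum to at least 18+19 = 37 > 36.
Any 19th integer completes one of the 14 pairs, so 19 choices force a sum of 36.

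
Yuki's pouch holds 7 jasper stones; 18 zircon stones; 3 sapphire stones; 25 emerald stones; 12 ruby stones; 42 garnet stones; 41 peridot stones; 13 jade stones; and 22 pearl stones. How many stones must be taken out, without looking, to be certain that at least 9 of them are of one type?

By pigeonhole, put each drawn stone into a box by type. The largest draw with every box below 9 takes min(count, 8) from each type; types with fewer than 8 contribute all they have.
Σ min(cᵢ, 8) = 7 + 8 + 3 + 8 + 8 + 8 + 8 + 8 + 8 = 66.
Draw number 66 + 1 = 67 must push one box to 9.

67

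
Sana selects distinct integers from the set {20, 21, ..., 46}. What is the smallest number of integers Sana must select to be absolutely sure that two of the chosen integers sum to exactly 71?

Group the elements by complementary pair {x, 71−x}: {25,46}, {26,45}, {27,44}, …, giving 11 two-element pairs and 5 integers whose partner 71−x falls outside [20,46].
By pigeonhole, treating each of those 16 groups as a pigeonhole, one can pick one integer per group — 16 integers — with no two summing to 71.
The 17th integer lands in an occupied pair, forcing a sum of 71.

17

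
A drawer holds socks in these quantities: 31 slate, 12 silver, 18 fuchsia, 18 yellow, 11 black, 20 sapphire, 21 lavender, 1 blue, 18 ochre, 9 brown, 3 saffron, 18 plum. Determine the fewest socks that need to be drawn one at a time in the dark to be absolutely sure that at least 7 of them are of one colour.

65

By the pigeonhole principle, the 12 colours are the holes; the socks drawn are the pigeons.
To avoid 7 of any one colour, the worst case takes at most 6 of each colour, or every sock of a colour that has fewer than 6.
That gives 6 + 6 + 6 + 6 + 6 + 6 + 6 + 1 + 6 + 6 + 3 + 6 = 64 socks with no colour reaching 7.
The next sock forces some colour to 7, so 64 + 1 = 65.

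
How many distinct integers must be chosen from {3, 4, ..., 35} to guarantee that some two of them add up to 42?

20

Group the elements by complementary pair {x, 42−x}: {7,35}, {8,34}, {9,33}, …, giving 14 two-element pairs, the single value 21 (it cannot pair with itself since the integers are distinct), and 4 integers whose partner 42−x falls outside [3,35].
Treating each of those 19 groups as a pigeonhole, one can pick one integer per group — 19 integers — with no two summing to 42.
The 20th integer lands in an occupied pair, forcing a sum of 42.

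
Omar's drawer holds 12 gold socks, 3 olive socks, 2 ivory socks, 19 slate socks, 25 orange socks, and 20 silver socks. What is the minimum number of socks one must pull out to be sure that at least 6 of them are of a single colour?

26

An adversary could hand out at most 5 socks per colour (olive, ivory run out sooner): 5 + 3 + 2 + 5 + 5 + 5 = 25 socks and still no colour has 6.
One more sock lands in a colour already at 5, so 26 draws are enough and 25 are not.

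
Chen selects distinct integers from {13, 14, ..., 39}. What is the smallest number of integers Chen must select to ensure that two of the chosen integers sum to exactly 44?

Group the elements by complementary pair {x, 44−x}: {13,31}, {14,30}, {15,29}, …, giving 9 two-element pairs, the single value 22 (it cannot pair with itself since the integers are distinct), and 8 integers whose partner 44−x falls outside [13,39].
Treating each of those 18 groups as a pigeonhole, one can pick one integer per group — 18 integers — with no two summing to 44.
The 19th integer lands in an occupied pair, forcing a sum of 44.

19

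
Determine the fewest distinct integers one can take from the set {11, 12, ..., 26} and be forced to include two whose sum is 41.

11

Group the elements by complementary pair {x, 41−x}: {15,26}, {16,25}, {17,24}, …, giving 6 two-element pairs and 4 integers whose partner 41−x falls outside [11,26].
Pigeonhole: treating each of those 10 groups as a pigeonhole, one can pick one integer per group — 10 integers — with no two summing to 41.
The 11th integer lands in an occupied pair, forcing a sum of 41.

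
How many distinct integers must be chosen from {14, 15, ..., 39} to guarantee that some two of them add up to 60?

18

A set avoiding the sum 60 can contain at most one of each pair {x, 60−x}, plus the 8 elements whose complement lies outside the range or equal to its own complement.
The integers 14, …, 30 (17 of them) are such a set: any two sum to at least 14+15 = 29 and at most 29+30 = 59 < 60.
Any 18th integer completes one of the 9 pairs, so 18 choices force a sum of 60.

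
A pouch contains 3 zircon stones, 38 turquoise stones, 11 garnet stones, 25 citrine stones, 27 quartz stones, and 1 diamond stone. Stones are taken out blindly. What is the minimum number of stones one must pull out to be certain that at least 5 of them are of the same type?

The 6 types are the holes; the stones drawn are the pigeons.
To avoid 5 of any one type, the worst case takes at most 4 of each type, or every stone of a type that has fewer than 4.
That gives 3 + 4 + 4 + 4 + 4 + 1 = 20 stones with no type reaching 5.
The next stone forces some type to 5, so 20 + 1 = 21.

21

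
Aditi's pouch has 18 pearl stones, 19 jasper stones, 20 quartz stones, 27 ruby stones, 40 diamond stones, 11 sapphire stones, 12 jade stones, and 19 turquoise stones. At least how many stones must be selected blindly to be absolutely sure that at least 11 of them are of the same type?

Pigeonhole: put each drawn stone into a box by type. The largest draw with every box below 11 takes min(count, 10) from each type.
Σ min(cᵢ, 10) = 10 + 10 + 10 + 10 + 10 + 10 + 10 + 10 = 80.
Draw number 80 + 1 = 81 must push one box to 11.

81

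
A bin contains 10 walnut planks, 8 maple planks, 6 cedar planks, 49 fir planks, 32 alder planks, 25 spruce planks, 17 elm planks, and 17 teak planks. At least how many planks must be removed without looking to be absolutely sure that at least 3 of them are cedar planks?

161

In the worst case for collecting cedar planks, every non-cedar plank comes out first.
There are 10 + 8 + 49 + 32 + 25 + 17 + 17 = 158 non-cedar planks altogether.
After those, each further plank must be cedar, so 158 + 3 = 161 draws guarantee 3 cedar planks.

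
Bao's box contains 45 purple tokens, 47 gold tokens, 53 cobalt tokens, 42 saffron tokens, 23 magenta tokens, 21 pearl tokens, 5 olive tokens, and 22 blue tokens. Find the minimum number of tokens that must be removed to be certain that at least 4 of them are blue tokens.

In the worst case for collecting blue tokens, every non-blue token comes out first.
There are 45 + 47 + 53 + 42 + 23 + 21 + 5 = 236 non-blue tokens altogether.
After those, each further token must be blue, so 236 + 4 = 240 draws guarantee 4 blue tokens.

240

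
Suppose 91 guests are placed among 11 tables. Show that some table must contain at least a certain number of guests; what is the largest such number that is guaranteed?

9

The 11 tables are the holes and the 91 guests are the pigeons.
If every table held at most 8 guests, the total would be at most 11 × 8 = 88, which is less than 91.
So some table holds at least ⌈91/11⌉ = 9 guests.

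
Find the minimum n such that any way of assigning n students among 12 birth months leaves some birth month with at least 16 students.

With 180 students one could put exactly 15 in each of the 12 birth months, and no birth month would reach 16.
By pigeonhole, one more student must land in a birth month that already has 15, giving it 16.
So 12 × 15 + 1 = 181 students are required.

181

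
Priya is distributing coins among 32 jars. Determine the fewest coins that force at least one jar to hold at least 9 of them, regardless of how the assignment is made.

With 256 coins one could put exactly 8 in each of the 32 jars, and no jar would reach 9.
One more coin must land in a jar that already has 8, giving it 9.
So 32 × 8 + 1 = 257 coins are required.

257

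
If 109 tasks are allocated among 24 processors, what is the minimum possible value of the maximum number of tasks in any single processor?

5

By the pigeonhole principle, the 24 processors are the holes and the 109 tasks are the pigeons.
If every processor held at most 4 tasks, the total would be at most 24 × 4 = 96, which is less than 109.
So some processor holds at least ⌈109/24⌉ = 5 tasks.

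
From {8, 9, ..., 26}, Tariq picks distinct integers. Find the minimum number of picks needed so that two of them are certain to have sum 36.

12

A set avoiding the sum 36 can contain at most one of each pair {x, 36−x}, plus the 3 elements whose complement lies outside the range or equal to its own complement.
The integers 8, …, 18 (11 of them) are such a set: any two sum to at least 8+9 = 17 and at most 17+18 = 35 < 36.
Any 12th integer completes one of the 8 pairs, so 12 choices force a sum of 36.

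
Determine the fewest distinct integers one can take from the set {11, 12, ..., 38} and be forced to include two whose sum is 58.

Group the elements by complementary pair {x, 58−x}: {20,38}, {21,37}, {22,36}, …, giving 9 two-element pairs, the single value 29 (it cannot pair with itself since the integers are distinct), and 9 integers whose partner 58−x falls outside [11,38].
Treating each of those 19 groups as a pigeonhole, one can pick one integer per group — 19 integers — with no two summing to 58.
The 20th integer lands in an occupied pair, forcing a sum of 58.

20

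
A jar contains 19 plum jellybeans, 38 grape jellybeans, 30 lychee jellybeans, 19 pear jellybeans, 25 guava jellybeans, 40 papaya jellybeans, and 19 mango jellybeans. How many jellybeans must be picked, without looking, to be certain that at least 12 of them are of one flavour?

Put each drawn jellybean into a box by flavour. The largest draw with every box below 12 takes min(count, 11) from each flavour.
Σ min(cᵢ, 11) = 11 + 11 + 11 + 11 + 11 + 11 + 11 = 77.
Draw number 77 + 1 = 78 must push one box to 12.

78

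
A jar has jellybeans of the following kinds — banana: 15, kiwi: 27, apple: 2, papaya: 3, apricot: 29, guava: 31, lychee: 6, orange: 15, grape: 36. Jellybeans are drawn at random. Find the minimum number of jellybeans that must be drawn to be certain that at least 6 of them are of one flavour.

41

An adversary could hand out at most 5 jellybeans per flavour (apple, papaya run out sooner): 5 + 5 + 2 + 3 + 5 + 5 + 5 + 5 + 5 = 40 jellybeans and still no flavour has 6.
Pigeonhole: one more jellybean lands in a flavour already at 5, so 41 draws are enough and 40 are not.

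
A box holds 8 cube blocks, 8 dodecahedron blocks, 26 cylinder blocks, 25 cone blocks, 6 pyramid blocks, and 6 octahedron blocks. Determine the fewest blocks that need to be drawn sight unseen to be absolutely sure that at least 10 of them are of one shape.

An adversary could hand out at most 9 blocks per shape (4 shapes run out sooner): 8 + 8 + 9 + 9 + 6 + 6 = 46 blocks and still no shape has 10.
By the pigeonhole principle, one more block lands in a shape already at 9, so 47 draws are enough and 46 are not.

47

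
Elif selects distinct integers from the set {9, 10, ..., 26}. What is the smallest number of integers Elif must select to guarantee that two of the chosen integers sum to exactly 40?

Two chosen integers sum to 40 exactly when both halves of some pair {x, 40−x} with 14 ≤ x ≤ 40−x ≤ 26 are chosen — 6 such pairs.
The remaining 6 elements (those with no distinct partner in range) can never complete a 40-sum, so the worst case takes all of them and one from each pair: 6 + 6 = 12.
By pigeonhole, the 13th integer has to be the second member of some pair, so 12 + 1 = 13.

13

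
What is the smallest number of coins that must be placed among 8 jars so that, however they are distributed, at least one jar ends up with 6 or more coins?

41

With 40 coins one could put exactly 5 in each of the 8 jars, and no jar would reach 6.
Pigeonhole: one more coin must land in a jar that already has 5, giving it 6.
So 8 × 5 + 1 = 41 coins are required.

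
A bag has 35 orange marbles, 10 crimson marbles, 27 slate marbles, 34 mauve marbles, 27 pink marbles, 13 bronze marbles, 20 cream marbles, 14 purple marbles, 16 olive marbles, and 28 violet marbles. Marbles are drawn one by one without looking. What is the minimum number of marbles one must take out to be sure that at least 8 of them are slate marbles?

In the worst case for collecting slate marbles, every non-slate marble comes out first.
There are 35 + 10 + 34 + 27 + 13 + 20 + 14 + 16 + 28 = 197 non-slate marbles altogether.
After those, each further marble must be slate, so 197 + 8 = 205 draws guarantee 8 slate marbles.

205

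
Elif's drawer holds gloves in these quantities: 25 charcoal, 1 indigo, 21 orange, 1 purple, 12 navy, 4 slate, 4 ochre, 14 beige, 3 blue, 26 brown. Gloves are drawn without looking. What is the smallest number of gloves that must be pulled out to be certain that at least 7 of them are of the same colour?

44

Put each drawn glove into a box by colour. The largest draw with every box below 7 takes min(count, 6) from each colour; colours with fewer than 6 contribute all they have.
Σ min(cᵢ, 6) = 6 + 1 + 6 + 1 + 6 + 4 + 4 + 6 + 3 + 6 = 43.
Draw number 43 + 1 = 44 must push one box to 7.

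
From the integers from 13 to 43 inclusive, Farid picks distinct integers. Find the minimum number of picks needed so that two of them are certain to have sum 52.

Two chosen integers sum to 52 exactly when both halves of some pair {x, 52−x} with 13 ≤ x ≤ 52−x ≤ 39 are chosen — 13 such pairs.
The remaining 5 elements (those with no distinct partner in range) can never complete a 52-sum, so the worst case takes all of them and one from each pair: 5 + 13 = 18.
Pigeonhole: the 19th integer has to be the second member of some pair, so 18 + 1 = 19.

19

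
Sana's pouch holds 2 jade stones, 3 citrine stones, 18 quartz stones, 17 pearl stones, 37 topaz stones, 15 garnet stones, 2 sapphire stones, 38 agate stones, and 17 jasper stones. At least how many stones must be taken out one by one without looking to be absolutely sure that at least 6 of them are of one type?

The 9 types are the holes; the stones drawn are the pigeons.
To avoid 6 of any one type, the worst case takes at most 5 of each type, or every stone of a type that has fewer than 5.
That gives 2 + 3 + 5 + 5 + 5 + 5 + 2 + 5 + 5 = 37 stones with no type reaching 6.
The next stone forces some type to 6, so 37 + 1 = 38.

38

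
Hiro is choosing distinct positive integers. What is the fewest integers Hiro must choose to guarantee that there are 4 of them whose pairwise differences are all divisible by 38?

115

Integers whose pairwise differences are multiples of 38 are exactly those sharing a remainder mod 38. By pigeonhole, the 38 residue classes mod 38 are the pigeonholes.
With 114 integers one could put 3 in each residue class and have no class reach 4.
The 115th integer pushes some class to 4, so 38·3 + 1 = 115.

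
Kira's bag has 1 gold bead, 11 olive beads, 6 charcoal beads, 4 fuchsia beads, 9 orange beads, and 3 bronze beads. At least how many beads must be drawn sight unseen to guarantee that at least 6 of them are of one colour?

By pigeonhole, put each drawn bead into a box by colour. The largest draw with every box below 6 takes min(count, 5) from each colour; colours with fewer than 5 contribute all they have.
Σ min(cᵢ, 5) = 1 + 5 + 5 + 4 + 5 + 3 = 23.
Draw number 23 + 1 = 24 must push one box to 6.

24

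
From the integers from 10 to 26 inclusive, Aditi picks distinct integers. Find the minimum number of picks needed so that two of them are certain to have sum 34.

A set avoiding the sum 34 can contain at most one of each pair {x, 34−x}, plus the 3 elements whose complement lies outside the range or equal to its own complement.
The integers 17, …, 26 (10 of them) are such a set: any two sum to at least 17+18 = 35 > 34.
Any 11th integer completes one of the 7 pairs, so 11 choices force a sum of 34.

11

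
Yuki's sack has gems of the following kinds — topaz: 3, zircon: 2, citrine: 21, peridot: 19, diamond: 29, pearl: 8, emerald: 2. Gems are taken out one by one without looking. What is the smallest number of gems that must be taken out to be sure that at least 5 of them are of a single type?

The 7 types are the holes; the gems drawn are the pigeons.
To avoid 5 of any one type, the worst case takes at most 4 of each type, or every gem of a type that has fewer than 4.
That gives 3 + 2 + 4 + 4 + 4 + 4 + 2 = 23 gems with no type reaching 5.
The next gem forces some type to 5, so 23 + 1 = 24.

24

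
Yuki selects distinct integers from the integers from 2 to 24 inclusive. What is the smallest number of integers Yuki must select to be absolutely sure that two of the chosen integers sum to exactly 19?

A set avoiding the sum 19 can contain at most one of each pair {x, 19−x}, plus the 7 elements whose complement lies outside the range.
The integers 10, …, 24 (15 of them) are such a set: any two sum to at least 10+11 = 21 > 19.
Any 16th integer completes one of the 8 pairs, so 16 choices force a sum of 19.

16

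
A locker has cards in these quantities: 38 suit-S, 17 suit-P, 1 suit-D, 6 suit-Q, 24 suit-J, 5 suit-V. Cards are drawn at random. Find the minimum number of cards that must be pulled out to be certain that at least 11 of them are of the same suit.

43

An adversary could hand out at most 10 cards per suit (suit-D, suit-Q, suit-V run out sooner): 10 + 10 + 1 + 6 + 10 + 5 = 42 cards and still no suit has 11.
One more card lands in a suit already at 10, so 43 draws are enough and 42 are not.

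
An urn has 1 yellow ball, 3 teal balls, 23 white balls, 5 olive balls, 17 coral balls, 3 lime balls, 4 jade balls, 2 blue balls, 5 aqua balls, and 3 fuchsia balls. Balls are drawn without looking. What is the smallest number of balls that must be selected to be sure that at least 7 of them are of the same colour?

39

Put each drawn ball into a box by colour. The largest draw with every box below 7 takes min(count, 6) from each colour; colours with fewer than 6 contribute all they have.
Σ min(cᵢ, 6) = 1 + 3 + 6 + 5 + 6 + 3 + 4 + 2 + 5 + 3 = 38.
Draw number 38 + 1 = 39 must push one box to 7.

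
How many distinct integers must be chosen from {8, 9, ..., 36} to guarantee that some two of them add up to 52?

20

A set avoiding the sum 52 can contain at most one of each pair {x, 52−x}, plus the 9 elements whose complement lies outside the range or equal to its own complement.
The integers 8, …, 26 (19 of them) are such a set: any two sum to at least 8+9 = 17 and at most 25+26 = 51 < 52.
Pigeonhole: any 20th integer completes one of the 10 pairs, so 20 choices force a sum of 52.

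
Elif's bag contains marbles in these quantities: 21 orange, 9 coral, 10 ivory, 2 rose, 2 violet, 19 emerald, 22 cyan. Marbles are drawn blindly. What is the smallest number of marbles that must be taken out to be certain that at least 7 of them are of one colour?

An adversary could hand out at most 6 marbles per colour (rose, violet run out sooner): 6 + 6 + 6 + 2 + 2 + 6 + 6 = 34 marbles and still no colour has 7.
By the pigeonhole principle, one more marble lands in a colour already at 6, so 35 draws are enough and 34 are not.

35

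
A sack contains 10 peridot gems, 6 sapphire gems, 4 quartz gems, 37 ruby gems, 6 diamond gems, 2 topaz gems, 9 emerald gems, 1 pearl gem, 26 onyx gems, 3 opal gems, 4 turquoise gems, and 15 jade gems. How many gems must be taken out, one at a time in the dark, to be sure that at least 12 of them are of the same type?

79

Pigeonhole: the 12 types are the holes; the gems drawn are the pigeons.
To avoid 12 of any one type, the worst case takes at most 11 of each type, or every gem of a type that has fewer than 11.
That gives 10 + 6 + 4 + 11 + 6 + 2 + 9 + 1 + 11 + 3 + 4 + 11 = 78 gems with no type reaching 12.
The next gem forces some type to 12, so 78 + 1 = 79.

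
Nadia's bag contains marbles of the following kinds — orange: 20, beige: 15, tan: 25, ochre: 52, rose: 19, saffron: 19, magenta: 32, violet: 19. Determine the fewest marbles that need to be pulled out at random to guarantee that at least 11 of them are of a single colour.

81

Put each drawn marble into a box by colour. The largest draw with every box below 11 takes min(count, 10) from each colour.
Σ min(cᵢ, 10) = 10 + 10 + 10 + 10 + 10 + 10 + 10 + 10 = 80.
Draw number 80 + 1 = 81 must push one box to 11.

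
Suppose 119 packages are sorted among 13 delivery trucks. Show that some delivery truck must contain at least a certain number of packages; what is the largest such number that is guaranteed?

10

By pigeonhole, the 13 delivery trucks are the holes and the 119 packages are the pigeons.
If every delivery truck held at most 9 packages, the total would be at most 13 × 9 = 117, which is less than 119.
So some delivery truck holds at least ⌈119/13⌉ = 10 packages.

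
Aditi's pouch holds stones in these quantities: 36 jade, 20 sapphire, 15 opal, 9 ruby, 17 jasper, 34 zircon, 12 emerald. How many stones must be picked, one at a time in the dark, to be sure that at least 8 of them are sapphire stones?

131

In the worst case for collecting sapphire stones, every non-sapphire stone comes out first.
There are 36 + 15 + 9 + 17 + 34 + 12 = 123 non-sapphire stones altogether.
After those, each further stone must be sapphire, so 123 + 8 = 131 draws guarantee 8 sapphire stones.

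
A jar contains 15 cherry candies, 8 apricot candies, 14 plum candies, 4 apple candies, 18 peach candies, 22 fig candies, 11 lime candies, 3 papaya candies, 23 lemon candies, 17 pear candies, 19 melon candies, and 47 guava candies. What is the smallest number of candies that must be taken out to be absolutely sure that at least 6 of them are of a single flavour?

An adversary could hand out at most 5 candies per flavour (apple, papaya run out sooner): 5 + 5 + 5 + 4 + 5 + 5 + 5 + 3 + 5 + 5 + 5 + 5 = 57 candies and still no flavour has 6.
Pigeonhole: one more candy lands in a flavour already at 5, so 58 draws are enough and 57 are not.

58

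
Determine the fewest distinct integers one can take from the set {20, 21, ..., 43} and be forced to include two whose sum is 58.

16

Two chosen integers sum to 58 exactly when both halves of some pair {x, 58−x} with 20 ≤ x ≤ 58−x ≤ 38 are chosen — 9 such pairs.
The remaining 6 elements (those with no distinct partner in range) can never complete a 58-sum, so the worst case takes all of them and one from each pair: 6 + 9 = 15.
By the pigeonhole principle, the 16th integer has to be the second member of some pair, so 15 + 1 = 16.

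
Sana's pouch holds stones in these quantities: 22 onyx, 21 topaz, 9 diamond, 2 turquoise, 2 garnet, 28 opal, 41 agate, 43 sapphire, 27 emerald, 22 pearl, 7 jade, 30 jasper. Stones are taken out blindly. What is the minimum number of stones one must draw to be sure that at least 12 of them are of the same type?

An adversary could hand out at most 11 stones per type (4 types run out sooner): 11 + 11 + 9 + 2 + 2 + 11 + 11 + 11 + 11 + 11 + 7 + 11 = 108 stones and still no type has 12.
One more stone lands in a type already at 11, so 109 draws are enough and 108 are not.

109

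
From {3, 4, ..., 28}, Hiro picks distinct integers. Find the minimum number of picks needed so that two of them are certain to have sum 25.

Group the elements by complementary pair {x, 25−x}: {3,22}, {4,21}, {5,20}, …, giving 10 two-element pairs and 6 integers whose partner 25−x falls outside [3,28].
Pigeonhole: treating each of those 16 groups as a pigeonhole, one can pick one integer per group — 16 integers — with no two summing to 25.
The 17th integer lands in an occupied pair, forcing a sum of 25.

17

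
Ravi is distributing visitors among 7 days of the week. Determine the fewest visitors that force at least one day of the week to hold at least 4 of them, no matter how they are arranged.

22

With 21 visitors one could put exactly 3 in each of the 7 days of the week, and no day of the week would reach 4.
Pigeonhole: one more visitor must land in a day of the week that already has 3, giving it 4.
So 7 × 3 + 1 = 22 visitors are required.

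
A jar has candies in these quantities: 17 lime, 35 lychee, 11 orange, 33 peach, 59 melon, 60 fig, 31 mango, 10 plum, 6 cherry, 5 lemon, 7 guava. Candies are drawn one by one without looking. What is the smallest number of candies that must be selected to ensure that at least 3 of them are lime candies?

In the worst case for collecting lime candies, every non-lime candy comes out first.
There are 35 + 11 + 33 + 59 + 60 + 31 + 10 + 6 + 5 + 7 = 257 non-lime candies altogether.
After those, each further candy must be lime, so 257 + 3 = 260 draws guarantee 3 lime candies.

260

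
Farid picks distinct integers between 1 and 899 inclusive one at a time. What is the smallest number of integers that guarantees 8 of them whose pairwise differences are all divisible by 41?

288

Integers whose pairwise differences are multiples of 41 are exactly those sharing a remainder mod 41. By pigeonhole, the 41 residue classes mod 41 are the pigeonholes.
With 287 integers one could put 7 in each residue class and have no class reach 8.
The 288th integer pushes some class to 8, so 41·7 + 1 = 288.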